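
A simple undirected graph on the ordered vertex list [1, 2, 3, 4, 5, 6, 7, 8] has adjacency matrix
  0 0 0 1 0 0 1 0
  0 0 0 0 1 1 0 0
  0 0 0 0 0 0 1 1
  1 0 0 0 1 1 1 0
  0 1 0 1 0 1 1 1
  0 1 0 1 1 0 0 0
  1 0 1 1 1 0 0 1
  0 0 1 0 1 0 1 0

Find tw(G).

A width-2 tree decomposition is:
Bags: B1 = {4, 5, 7}  B2 = {5, 7, 8}  B3 = {3, 7, 8}  B4 = {4, 5, 6}  B5 = {1, 4, 7}  B6 = {2, 5, 6}
Tree: B1–B2, B2–B3, B1–B4, B1–B5, B4–B6
The largest bag has 3 vertices, giving width 2; this decomposition certifies tw(G) ≤ 2. Conversely, {1, 4, 7} is a clique of size 3, and the vertices of any clique must share a bag in every tree decomposition; so some bag has ≥ 3 vertices and tw(G) ≥ 2. Combining the bounds, tw(G) = 2.

2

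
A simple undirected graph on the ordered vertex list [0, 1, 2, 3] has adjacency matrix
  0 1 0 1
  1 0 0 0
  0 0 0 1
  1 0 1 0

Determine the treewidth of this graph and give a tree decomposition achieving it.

Treewidth 1.
One such decomposition:
Bags: B1 = {2, 3}  B2 = {0, 3}  B3 = {0, 1}
Tree: B1–B2, B2–B3

The largest bag has 2 vertices, giving width 1; this decomposition certifies tw(G) ≤ 1. Since G has at least one edge (e.g. 2–3), it is not an edgeless graph, so tw(G) ≥ 1. Combining the bounds, tw(G) = 1.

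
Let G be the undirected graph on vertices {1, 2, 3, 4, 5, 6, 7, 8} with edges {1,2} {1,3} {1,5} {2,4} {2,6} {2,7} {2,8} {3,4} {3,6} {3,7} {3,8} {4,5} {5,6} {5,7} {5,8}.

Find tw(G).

3

A width-3 tree decomposition is:
Bags: B1 = {2, 3, 5, 6}  B2 = {2, 3, 5, 7}  B3 = {2, 3, 4, 5}  B4 = {2, 3, 5, 8}  B5 = {1, 2, 3, 5}
Tree: B1–B2, B2–B3, B3–B4, B4–B5
Each bag holds 4 vertices, so the decomposition has width 3, which upper-bounds the treewidth. For the lower bound: the 4 vertex sets {5,6}, {3,7}, {2}, {4} are disjoint, each induces a connected subgraph, and every pair is joined by at least one edge of G. Contracting each set to a single vertex therefore yields K_{4} as a minor, and since treewidth is minor-monotone, tw(G) ≥ tw(K_{4}) = 3. Combining the bounds, tw(G) = 3.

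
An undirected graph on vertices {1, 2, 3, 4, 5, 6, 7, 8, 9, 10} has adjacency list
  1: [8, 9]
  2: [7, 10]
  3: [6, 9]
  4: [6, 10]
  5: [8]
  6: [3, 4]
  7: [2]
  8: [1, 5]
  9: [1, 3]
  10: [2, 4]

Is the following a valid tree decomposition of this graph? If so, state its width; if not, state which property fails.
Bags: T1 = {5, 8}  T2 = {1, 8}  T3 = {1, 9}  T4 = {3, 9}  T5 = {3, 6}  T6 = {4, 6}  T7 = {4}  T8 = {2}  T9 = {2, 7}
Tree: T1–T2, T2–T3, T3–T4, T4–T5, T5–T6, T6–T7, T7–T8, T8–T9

A tree decomposition must satisfy three properties: every vertex lies in some bag; for every edge, both endpoints lie together in some bag; and for every vertex, the bags containing it form a connected subtree. Here vertex 10 appears in no bag, so the decomposition is invalid.

No — vertex 10 appears in no bag.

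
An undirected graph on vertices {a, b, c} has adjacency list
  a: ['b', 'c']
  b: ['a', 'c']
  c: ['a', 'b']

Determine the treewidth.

2

A width-2 tree decomposition is:
Bags: B1 = {a, b, c}
Tree: (single bag)
With just one bag of size 3, the width is 3 − 1 = 2, so tw(G) ≤ 2. For the lower bound, the 3 vertices {a, b, c} are pairwise adjacent, and any tree decomposition puts a clique entirely inside one bag — forcing width ≥ 2. The upper and lower bounds meet at 2, so that is the treewidth.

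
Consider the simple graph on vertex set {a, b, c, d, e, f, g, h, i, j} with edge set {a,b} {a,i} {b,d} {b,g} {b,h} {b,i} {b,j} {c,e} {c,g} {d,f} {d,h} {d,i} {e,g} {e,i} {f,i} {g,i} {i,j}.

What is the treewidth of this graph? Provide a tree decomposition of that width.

Treewidth 2.
One optimal decomposition is:
Bags: B1 = {e, g, i}  B2 = {b, g, i}  B3 = {b, d, i}  B4 = {c, e, g}  B5 = {b, i, j}  B6 = {b, d, h}  B7 = {d, f, i}  B8 = {a, b, i}
Tree: B1–B2, B2–B3, B1–B4, B3–B5, B3–B6, B3–B7, B2–B8

Every bag has size at most 3, so the width is 3 − 1 = 2 and tw(G) ≤ 2. For the lower bound, the 3 vertices {b, d, h} are pairwise adjacent, and any tree decomposition puts a clique entirely inside one bag — forcing width ≥ 2. Combining the bounds, tw(G) = 2.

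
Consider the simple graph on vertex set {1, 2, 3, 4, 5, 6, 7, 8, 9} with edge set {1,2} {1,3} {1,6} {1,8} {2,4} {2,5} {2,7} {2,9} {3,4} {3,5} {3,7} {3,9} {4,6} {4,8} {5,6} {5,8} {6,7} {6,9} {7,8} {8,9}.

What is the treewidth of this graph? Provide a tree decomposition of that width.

Treewidth 4.
One such decomposition:
Bags: B1 = {2, 3, 5, 6, 8}  B2 = {2, 3, 6, 8, 9}  B3 = {2, 3, 4, 6, 8}  B4 = {2, 3, 6, 7, 8}  B5 = {1, 2, 3, 6, 8}
Tree: B1–B2, B2–B3, B3–B4, B4–B5

Every bag has size at most 5, so the width is 5 − 1 = 4 and tw(G) ≤ 4. For the lower bound: the 5 vertex sets {2,5}, {8,9}, {4,6}, {3}, {7} are disjoint, each induces a connected subgraph, and every pair is joined by at least one edge of G. Contracting each set to a single vertex therefore yields K_{5} as a minor, and since treewidth is minor-monotone, tw(G) ≥ tw(K_{5}) = 4. Hence tw(G) = 4 exactly.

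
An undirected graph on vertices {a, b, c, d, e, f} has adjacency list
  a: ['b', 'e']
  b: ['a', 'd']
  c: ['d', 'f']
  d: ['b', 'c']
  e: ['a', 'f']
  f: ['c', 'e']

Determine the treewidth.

A width-2 tree decomposition is:
Bags: B1 = {c, e, f}  B2 = {c, d, e}  B3 = {b, d, e}  B4 = {a, b, e}
Tree: B1–B2, B2–B3, B3–B4
Each bag holds 3 vertices, so the decomposition has width 2, which upper-bounds the treewidth. For the lower bound, G contains the cycle e–f–c–d–b–a–e, so G is not a forest; only forests have treewidth ≤ 1, hence tw(G) ≥ 2. Therefore the treewidth is 2.

2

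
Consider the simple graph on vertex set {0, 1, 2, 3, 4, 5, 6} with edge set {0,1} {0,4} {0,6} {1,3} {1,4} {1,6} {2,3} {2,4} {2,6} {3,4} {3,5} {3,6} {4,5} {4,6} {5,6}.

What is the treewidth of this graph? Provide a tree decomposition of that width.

Treewidth 3.
One such decomposition:
Bags: B1 = {3, 4, 5, 6}  B2 = {1, 3, 4, 6}  B3 = {2, 3, 4, 6}  B4 = {0, 1, 4, 6}
Tree: B1–B2, B2–B3, B2–B4

The largest bag has 4 vertices, giving width 3; this decomposition certifies tw(G) ≤ 3. For the lower bound, the 4 vertices {0, 1, 4, 6} are pairwise adjacent, and any tree decomposition puts a clique entirely inside one bag — forcing width ≥ 3. Hence tw(G) = 3 exactly.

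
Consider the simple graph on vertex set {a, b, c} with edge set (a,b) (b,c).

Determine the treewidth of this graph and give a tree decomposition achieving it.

Every bag has size at most 2, so the width is 2 − 1 = 1 and tw(G) ≤ 1. G has an edge, so its treewidth is at least 1. The upper and lower bounds meet at 1, so that is the treewidth.

Treewidth 1.
One such decomposition:
Bags: B1 = {a, b}  B2 = {b, c}
Tree: B1–B2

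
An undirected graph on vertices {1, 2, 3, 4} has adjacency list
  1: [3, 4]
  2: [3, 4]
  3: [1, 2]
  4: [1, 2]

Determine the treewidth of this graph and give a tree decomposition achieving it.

Treewidth 2.
Bags: B1 = {1, 2, 3}  B2 = {1, 2, 4}
Tree: B1–B2

The largest bag has 3 vertices, giving width 2; this decomposition certifies tw(G) ≤ 2. For the lower bound, G contains the cycle 1–3–2–4–1, so G is not a forest; only forests have treewidth ≤ 1, hence tw(G) ≥ 2. Combining the bounds, tw(G) = 2.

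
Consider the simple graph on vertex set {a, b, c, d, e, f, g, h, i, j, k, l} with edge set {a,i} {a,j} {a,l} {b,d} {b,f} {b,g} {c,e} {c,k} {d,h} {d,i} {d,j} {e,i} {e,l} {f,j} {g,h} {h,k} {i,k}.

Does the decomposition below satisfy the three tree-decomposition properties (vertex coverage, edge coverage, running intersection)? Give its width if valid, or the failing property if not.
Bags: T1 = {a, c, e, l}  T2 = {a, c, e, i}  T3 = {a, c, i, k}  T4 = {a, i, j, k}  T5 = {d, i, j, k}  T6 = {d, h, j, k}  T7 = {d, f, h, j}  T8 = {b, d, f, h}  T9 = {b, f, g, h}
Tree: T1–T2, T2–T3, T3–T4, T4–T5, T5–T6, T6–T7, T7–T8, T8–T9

Vertex coverage: the bags together contain {a, b, c, d, e, f, g, h, i, j, k, l}, the full vertex set. Edge coverage: each edge of G has both endpoints in at least one bag. Running intersection: for every vertex, the bags containing it form a connected subtree. All three properties hold, so this is a valid tree decomposition of width max|bag| − 1 = 3, and hence tw(G) ≤ 3.

Yes; width 3.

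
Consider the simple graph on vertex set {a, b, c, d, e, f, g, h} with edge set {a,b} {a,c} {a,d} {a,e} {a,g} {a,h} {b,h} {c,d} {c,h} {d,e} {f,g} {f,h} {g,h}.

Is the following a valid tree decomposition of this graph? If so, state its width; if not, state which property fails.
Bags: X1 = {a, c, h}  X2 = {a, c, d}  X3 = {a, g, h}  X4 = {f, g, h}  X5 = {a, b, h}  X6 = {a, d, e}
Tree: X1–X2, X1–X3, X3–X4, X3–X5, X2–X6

Checking the three conditions: (i) the bags cover all of {a, b, c, d, e, f, g, h}; (ii) for each edge, some bag contains both endpoints; (iii) the bags containing any fixed vertex form a subtree. All hold, so the decomposition is valid with width 3 − 1 = 2.

Yes; width 2.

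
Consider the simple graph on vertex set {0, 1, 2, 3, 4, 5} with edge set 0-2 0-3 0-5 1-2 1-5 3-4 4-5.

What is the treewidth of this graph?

A width-2 tree decomposition is:
Bags: B1 = {0, 3, 4}  B2 = {0, 4, 5}  B3 = {0, 2, 5}  B4 = {1, 2, 5}
Tree: B1–B2, B2–B3, B3–B4
Each bag holds 3 vertices, so the decomposition has width 2, which upper-bounds the treewidth. The edges 3–4–5–0–3 form a cycle, so G is not a tree and its treewidth is at least 2. Hence tw(G) = 2 exactly.

2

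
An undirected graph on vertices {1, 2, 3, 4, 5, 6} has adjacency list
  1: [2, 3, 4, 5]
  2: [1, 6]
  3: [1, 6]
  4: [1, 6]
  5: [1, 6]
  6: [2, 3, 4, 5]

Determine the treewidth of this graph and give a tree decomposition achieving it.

Treewidth 2.
One optimal decomposition is:
Bags: B1 = {1, 2, 6}  B2 = {1, 4, 6}  B3 = {1, 3, 6}  B4 = {1, 5, 6}
Tree: B1–B2, B2–B3, B3–B4

Every bag has size at most 3, so the width is 3 − 1 = 2 and tw(G) ≤ 2. For the lower bound, G contains the cycle 6–2–1–4–6, so G is not a forest; only forests have treewidth ≤ 1, hence tw(G) ≥ 2. Hence tw(G) = 2 exactly.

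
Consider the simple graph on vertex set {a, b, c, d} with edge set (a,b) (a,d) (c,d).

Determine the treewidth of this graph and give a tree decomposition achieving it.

Treewidth 1.
One optimal decomposition is:
Bags: B1 = {a, d}  B2 = {a, b}  B3 = {c, d}
Tree: B1–B2, B1–B3

Every bag has size at most 2, so the width is 2 − 1 = 1 and tw(G) ≤ 1. G has an edge, so its treewidth is at least 1. Therefore the treewidth is 1.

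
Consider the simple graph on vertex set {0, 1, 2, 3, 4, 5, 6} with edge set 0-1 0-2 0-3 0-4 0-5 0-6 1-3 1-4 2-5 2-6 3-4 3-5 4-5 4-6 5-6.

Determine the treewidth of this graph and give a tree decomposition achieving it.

Treewidth 3.
One such decomposition:
Bags: B1 = {0, 3, 4, 5}  B2 = {0, 4, 5, 6}  B3 = {0, 2, 5, 6}  B4 = {0, 1, 3, 4}
Tree: B1–B2, B2–B3, B1–B4

Every bag has size at most 4, so the width is 4 − 1 = 3 and tw(G) ≤ 3. For the lower bound, the 4 vertices {0, 2, 5, 6} are pairwise adjacent, and any tree decomposition puts a clique entirely inside one bag — forcing width ≥ 3. Therefore the treewidth is 3.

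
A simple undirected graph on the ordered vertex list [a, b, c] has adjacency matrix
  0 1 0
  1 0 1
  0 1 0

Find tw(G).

A width-1 tree decomposition is:
Bags: B1 = {b, c}  B2 = {a, b}
Tree: B1–B2
Every bag has size at most 2, so the width is 2 − 1 = 1 and tw(G) ≤ 1. G has an edge, so its treewidth is at least 1. Combining the bounds, tw(G) = 1.

1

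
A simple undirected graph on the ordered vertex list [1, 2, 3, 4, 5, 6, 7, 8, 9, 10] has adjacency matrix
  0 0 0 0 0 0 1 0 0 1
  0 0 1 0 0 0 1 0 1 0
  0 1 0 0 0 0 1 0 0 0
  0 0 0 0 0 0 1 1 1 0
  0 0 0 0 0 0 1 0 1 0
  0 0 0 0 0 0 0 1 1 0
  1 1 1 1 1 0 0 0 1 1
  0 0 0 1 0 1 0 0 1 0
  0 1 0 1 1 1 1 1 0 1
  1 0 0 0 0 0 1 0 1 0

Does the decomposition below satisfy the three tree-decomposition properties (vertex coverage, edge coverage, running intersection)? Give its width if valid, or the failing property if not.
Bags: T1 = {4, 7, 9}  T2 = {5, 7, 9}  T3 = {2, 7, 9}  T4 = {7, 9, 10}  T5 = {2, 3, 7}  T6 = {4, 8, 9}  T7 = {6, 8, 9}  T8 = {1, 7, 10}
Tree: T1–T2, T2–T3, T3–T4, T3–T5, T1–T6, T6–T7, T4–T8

Yes; width 2.

Vertex coverage: the bags together contain {1, 2, 3, 4, 5, 6, 7, 8, 9, 10}, the full vertex set. Edge coverage: each edge of G has both endpoints in at least one bag. Running intersection: for every vertex, the bags containing it form a connected subtree. All three properties hold, so this is a valid tree decomposition of width max|bag| − 1 = 2, and hence tw(G) ≤ 2.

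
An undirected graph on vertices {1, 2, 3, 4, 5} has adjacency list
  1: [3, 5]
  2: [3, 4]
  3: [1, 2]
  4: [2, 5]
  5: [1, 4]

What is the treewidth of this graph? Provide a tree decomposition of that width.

The largest bag has 3 vertices, giving width 2; this decomposition certifies tw(G) ≤ 2. For the lower bound, G contains the cycle 4–5–1–3–2–4, so G is not a forest; only forests have treewidth ≤ 1, hence tw(G) ≥ 2. The upper and lower bounds meet at 2, so that is the treewidth.

Treewidth 2.
Bags: B1 = {1, 4, 5}  B2 = {1, 3, 4}  B3 = {2, 3, 4}
Tree: B1–B2, B2–B3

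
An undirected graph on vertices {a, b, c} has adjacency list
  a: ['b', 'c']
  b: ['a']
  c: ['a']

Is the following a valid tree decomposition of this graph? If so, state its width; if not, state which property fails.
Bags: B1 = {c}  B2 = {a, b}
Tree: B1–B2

No — edge (a,c) lies in no bag.

A tree decomposition must satisfy three properties: every vertex lies in some bag; for every edge, both endpoints lie together in some bag; and for every vertex, the bags containing it form a connected subtree. Here edge (a,c) lies in no bag, so the decomposition is invalid.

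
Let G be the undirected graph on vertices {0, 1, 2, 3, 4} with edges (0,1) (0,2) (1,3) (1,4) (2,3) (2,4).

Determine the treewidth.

A width-2 tree decomposition is:
Bags: B1 = {1, 2, 4}  B2 = {0, 1, 2}  B3 = {1, 2, 3}
Tree: B1–B2, B2–B3
Every bag has size at most 3, so the width is 3 − 1 = 2 and tw(G) ≤ 2. For the lower bound, G contains the cycle 2–4–1–0–2, so G is not a forest; only forests have treewidth ≤ 1, hence tw(G) ≥ 2. Hence tw(G) = 2 exactly.

2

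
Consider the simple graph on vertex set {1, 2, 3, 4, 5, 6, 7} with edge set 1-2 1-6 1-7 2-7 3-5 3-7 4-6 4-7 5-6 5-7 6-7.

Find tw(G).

2

A width-2 tree decomposition is:
Bags: B1 = {5, 6, 7}  B2 = {4, 6, 7}  B3 = {3, 5, 7}  B4 = {1, 6, 7}  B5 = {1, 2, 7}
Tree: B1–B2, B1–B3, B1–B4, B4–B5
Every bag has size at most 3, so the width is 3 − 1 = 2 and tw(G) ≤ 2. Conversely, {1, 2, 7} is a clique of size 3, and the vertices of any clique must share a bag in every tree decomposition; so some bag has ≥ 3 vertices and tw(G) ≥ 2. The upper and lower bounds meet at 2, so that is the treewidth.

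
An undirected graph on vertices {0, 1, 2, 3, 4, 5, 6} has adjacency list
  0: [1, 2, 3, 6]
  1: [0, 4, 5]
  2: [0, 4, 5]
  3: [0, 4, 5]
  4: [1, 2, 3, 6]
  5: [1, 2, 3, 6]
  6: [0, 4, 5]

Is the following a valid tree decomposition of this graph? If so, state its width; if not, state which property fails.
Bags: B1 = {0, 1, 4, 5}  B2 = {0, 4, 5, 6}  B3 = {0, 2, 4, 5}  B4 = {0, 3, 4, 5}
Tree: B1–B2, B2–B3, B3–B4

Yes; width 3.

Checking the three conditions: (i) the bags cover all of {0, 1, 2, 3, 4, 5, 6}; (ii) for each edge, some bag contains both endpoints; (iii) the bags containing any fixed vertex form a subtree. All hold, so the decomposition is valid with width 4 − 1 = 3.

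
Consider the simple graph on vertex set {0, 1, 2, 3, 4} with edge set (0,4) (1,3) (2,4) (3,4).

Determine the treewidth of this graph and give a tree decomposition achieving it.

Treewidth 1.
One optimal decomposition is:
Bags: B1 = {3, 4}  B2 = {1, 3}  B3 = {0, 4}  B4 = {2, 4}
Tree: B1–B2, B1–B3, B3–B4

The largest bag has 2 vertices, giving width 1; this decomposition certifies tw(G) ≤ 1. Since G has at least one edge (e.g. 3–4), it is not an edgeless graph, so tw(G) ≥ 1. Hence tw(G) = 1 exactly.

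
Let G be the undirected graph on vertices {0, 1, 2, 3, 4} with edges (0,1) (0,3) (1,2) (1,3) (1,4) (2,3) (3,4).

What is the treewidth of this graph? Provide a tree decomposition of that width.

Every bag has size at most 3, so the width is 3 − 1 = 2 and tw(G) ≤ 2. On the other hand G contains the 3-clique {0, 1, 3}. A clique must lie in a single bag of any decomposition, so no decomposition can have width below 2. Therefore the treewidth is 2.

Treewidth 2.
One optimal decomposition is:
Bags: B1 = {0, 1, 3}  B2 = {1, 2, 3}  B3 = {1, 3, 4}
Tree: B1–B2, B1–B3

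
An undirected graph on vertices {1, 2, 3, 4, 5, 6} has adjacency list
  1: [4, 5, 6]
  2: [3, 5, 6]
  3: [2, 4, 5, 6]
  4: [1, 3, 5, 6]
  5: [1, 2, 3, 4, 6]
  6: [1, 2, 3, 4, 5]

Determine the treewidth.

A width-3 tree decomposition is:
Bags: B1 = {2, 3, 5, 6}  B2 = {3, 4, 5, 6}  B3 = {1, 4, 5, 6}
Tree: B1–B2, B2–B3
Every bag has size at most 4, so the width is 4 − 1 = 3 and tw(G) ≤ 3. On the other hand G contains the 4-clique {1, 4, 5, 6}. A clique must lie in a single bag of any decomposition, so no decomposition can have width below 3. The upper and lower bounds meet at 3, so that is the treewidth.

3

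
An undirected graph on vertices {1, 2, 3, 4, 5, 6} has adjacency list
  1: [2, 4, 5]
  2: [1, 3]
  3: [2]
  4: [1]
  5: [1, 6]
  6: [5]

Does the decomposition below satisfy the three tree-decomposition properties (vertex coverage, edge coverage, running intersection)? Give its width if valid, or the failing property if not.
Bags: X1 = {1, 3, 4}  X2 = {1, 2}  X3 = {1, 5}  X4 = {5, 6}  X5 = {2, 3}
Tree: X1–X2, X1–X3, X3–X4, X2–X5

No — bags containing vertex 3 are not connected in the tree.

A tree decomposition must satisfy three properties: every vertex lies in some bag; for every edge, both endpoints lie together in some bag; and for every vertex, the bags containing it form a connected subtree. Here bags containing vertex 3 are not connected in the tree, so the decomposition is invalid.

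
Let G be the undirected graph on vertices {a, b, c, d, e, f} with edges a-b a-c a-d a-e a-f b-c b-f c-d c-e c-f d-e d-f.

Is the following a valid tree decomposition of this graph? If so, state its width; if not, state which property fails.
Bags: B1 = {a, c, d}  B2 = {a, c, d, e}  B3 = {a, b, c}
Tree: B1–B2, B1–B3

No — vertex f appears in no bag.

A tree decomposition must satisfy three properties: every vertex lies in some bag; for every edge, both endpoints lie together in some bag; and for every vertex, the bags containing it form a connected subtree. Here vertex f appears in no bag, so the decomposition is invalid.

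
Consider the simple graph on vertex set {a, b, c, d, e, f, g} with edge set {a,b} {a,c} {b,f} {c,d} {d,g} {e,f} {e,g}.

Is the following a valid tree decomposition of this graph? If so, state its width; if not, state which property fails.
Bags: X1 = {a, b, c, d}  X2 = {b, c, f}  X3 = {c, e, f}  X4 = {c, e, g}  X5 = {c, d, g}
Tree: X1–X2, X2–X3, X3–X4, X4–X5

A tree decomposition must satisfy three properties: every vertex lies in some bag; for every edge, both endpoints lie together in some bag; and for every vertex, the bags containing it form a connected subtree. Here bags containing vertex d are not connected in the tree, so the decomposition is invalid.

No — bags containing vertex d are not connected in the tree.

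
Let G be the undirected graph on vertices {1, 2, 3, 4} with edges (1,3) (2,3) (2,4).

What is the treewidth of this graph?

1

A width-1 tree decomposition is:
Bags: B1 = {2, 3}  B2 = {1, 3}  B3 = {2, 4}
Tree: B1–B2, B1–B3
Every bag has size at most 2, so the width is 2 − 1 = 1 and tw(G) ≤ 1. G has an edge, so its treewidth is at least 1. Therefore the treewidth is 1.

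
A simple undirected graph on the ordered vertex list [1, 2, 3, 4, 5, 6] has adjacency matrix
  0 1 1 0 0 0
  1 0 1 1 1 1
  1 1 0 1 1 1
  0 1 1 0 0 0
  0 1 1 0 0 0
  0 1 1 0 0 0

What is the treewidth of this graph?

A width-2 tree decomposition is:
Bags: B1 = {2, 3, 5}  B2 = {2, 3, 6}  B3 = {2, 3, 4}  B4 = {1, 2, 3}
Tree: B1–B2, B2–B3, B3–B4
The largest bag has 3 vertices, giving width 2; this decomposition certifies tw(G) ≤ 2. Conversely, {1, 2, 3} is a clique of size 3, and the vertices of any clique must share a bag in every tree decomposition; so some bag has ≥ 3 vertices and tw(G) ≥ 2. Therefore the treewidth is 2.

2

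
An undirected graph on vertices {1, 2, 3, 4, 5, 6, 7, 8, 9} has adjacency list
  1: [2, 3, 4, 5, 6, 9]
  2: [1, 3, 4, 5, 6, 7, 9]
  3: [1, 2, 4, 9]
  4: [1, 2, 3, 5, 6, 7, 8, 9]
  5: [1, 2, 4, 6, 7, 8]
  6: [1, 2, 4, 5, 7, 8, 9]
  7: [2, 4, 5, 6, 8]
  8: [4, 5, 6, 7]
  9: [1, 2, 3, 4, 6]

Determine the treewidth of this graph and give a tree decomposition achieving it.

Treewidth 4.
Bags: B1 = {1, 2, 3, 4, 9}  B2 = {1, 2, 4, 6, 9}  B3 = {1, 2, 4, 5, 6}  B4 = {2, 4, 5, 6, 7}  B5 = {4, 5, 6, 7, 8}
Tree: B1–B2, B2–B3, B3–B4, B4–B5

Each bag holds 5 vertices, so the decomposition has width 4, which upper-bounds the treewidth. On the other hand G contains the 5-clique {4, 5, 6, 7, 8}. A clique must lie in a single bag of any decomposition, so no decomposition can have width below 4. Therefore the treewidth is 4.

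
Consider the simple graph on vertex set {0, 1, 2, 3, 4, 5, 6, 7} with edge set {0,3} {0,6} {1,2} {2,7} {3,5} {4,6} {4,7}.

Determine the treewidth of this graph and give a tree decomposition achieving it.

Treewidth 1.
Bags: B1 = {3, 5}  B2 = {0, 3}  B3 = {0, 6}  B4 = {4, 6}  B5 = {4, 7}  B6 = {2, 7}  B7 = {1, 2}
Tree: B1–B2, B2–B3, B3–B4, B4–B5, B5–B6, B6–B7

The largest bag has 2 vertices, giving width 1; this decomposition certifies tw(G) ≤ 1. G has an edge, so its treewidth is at least 1. Combining the bounds, tw(G) = 1.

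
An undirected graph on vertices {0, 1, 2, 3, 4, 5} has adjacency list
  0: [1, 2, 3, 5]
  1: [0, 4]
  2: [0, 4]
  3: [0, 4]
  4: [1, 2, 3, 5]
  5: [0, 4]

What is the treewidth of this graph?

A width-2 tree decomposition is:
Bags: B1 = {0, 4, 5}  B2 = {0, 1, 4}  B3 = {0, 2, 4}  B4 = {0, 3, 4}
Tree: B1–B2, B2–B3, B3–B4
Every bag has size at most 3, so the width is 3 − 1 = 2 and tw(G) ≤ 2. For the lower bound, G contains the cycle 0–5–4–1–0, so G is not a forest; only forests have treewidth ≤ 1, hence tw(G) ≥ 2. Hence tw(G) = 2 exactly.

2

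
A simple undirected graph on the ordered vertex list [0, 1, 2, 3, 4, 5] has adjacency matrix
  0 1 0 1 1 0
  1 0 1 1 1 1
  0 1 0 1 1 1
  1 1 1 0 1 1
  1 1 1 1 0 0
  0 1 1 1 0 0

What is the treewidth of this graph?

A width-3 tree decomposition is:
Bags: B1 = {0, 1, 3, 4}  B2 = {1, 2, 3, 4}  B3 = {1, 2, 3, 5}
Tree: B1–B2, B2–B3
Every bag has size at most 4, so the width is 4 − 1 = 3 and tw(G) ≤ 3. Conversely, {0, 1, 3, 4} is a clique of size 4, and the vertices of any clique must share a bag in every tree decomposition; so some bag has ≥ 4 vertices and tw(G) ≥ 3. Hence tw(G) = 3 exactly.

3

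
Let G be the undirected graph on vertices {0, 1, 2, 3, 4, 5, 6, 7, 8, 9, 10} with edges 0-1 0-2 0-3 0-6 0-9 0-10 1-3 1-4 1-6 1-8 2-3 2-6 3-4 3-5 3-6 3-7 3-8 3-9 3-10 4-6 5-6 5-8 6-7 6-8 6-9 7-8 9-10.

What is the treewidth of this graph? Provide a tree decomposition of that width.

Each bag holds 4 vertices, so the decomposition has width 3, which upper-bounds the treewidth. For the lower bound, the 4 vertices {0, 3, 9, 10} are pairwise adjacent, and any tree decomposition puts a clique entirely inside one bag — forcing width ≥ 3. Therefore the treewidth is 3.

Treewidth 3.
One such decomposition:
Bags: B1 = {1, 3, 4, 6}  B2 = {0, 1, 3, 6}  B3 = {1, 3, 6, 8}  B4 = {0, 2, 3, 6}  B5 = {3, 5, 6, 8}  B6 = {0, 3, 6, 9}  B7 = {0, 3, 9, 10}  B8 = {3, 6, 7, 8}
Tree: B1–B2, B1–B3, B2–B4, B3–B5, B4–B6, B6–B7, B5–B8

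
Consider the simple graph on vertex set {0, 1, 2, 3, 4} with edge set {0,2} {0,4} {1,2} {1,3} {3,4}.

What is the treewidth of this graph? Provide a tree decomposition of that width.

Every bag has size at most 3, so the width is 3 − 1 = 2 and tw(G) ≤ 2. For the lower bound, G contains the cycle 1–2–0–4–3–1, so G is not a forest; only forests have treewidth ≤ 1, hence tw(G) ≥ 2. Hence tw(G) = 2 exactly.

Treewidth 2.
One optimal decomposition is:
Bags: B1 = {0, 1, 2}  B2 = {0, 1, 4}  B3 = {1, 3, 4}
Tree: B1–B2, B2–B3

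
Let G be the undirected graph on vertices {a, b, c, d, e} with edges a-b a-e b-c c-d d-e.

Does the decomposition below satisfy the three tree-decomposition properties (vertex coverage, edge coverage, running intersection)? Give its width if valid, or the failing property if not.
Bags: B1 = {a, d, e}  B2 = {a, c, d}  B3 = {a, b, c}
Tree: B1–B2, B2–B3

Vertex coverage: the bags together contain {a, b, c, d, e}, the full vertex set. Edge coverage: each edge of G has both endpoints in at least one bag. Running intersection: for every vertex, the bags containing it form a connected subtree. All three properties hold, so this is a valid tree decomposition of width max|bag| − 1 = 2, and hence tw(G) ≤ 2.

Yes; width 2.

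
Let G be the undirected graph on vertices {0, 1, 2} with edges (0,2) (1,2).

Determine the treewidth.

1

A width-1 tree decomposition is:
Bags: B1 = {0, 2}  B2 = {1, 2}
Tree: B1–B2
Every bag has size at most 2, so the width is 2 − 1 = 1 and tw(G) ≤ 1. Since G has at least one edge (e.g. 2–0), it is not an edgeless graph, so tw(G) ≥ 1. The upper and lower bounds meet at 1, so that is the treewidth.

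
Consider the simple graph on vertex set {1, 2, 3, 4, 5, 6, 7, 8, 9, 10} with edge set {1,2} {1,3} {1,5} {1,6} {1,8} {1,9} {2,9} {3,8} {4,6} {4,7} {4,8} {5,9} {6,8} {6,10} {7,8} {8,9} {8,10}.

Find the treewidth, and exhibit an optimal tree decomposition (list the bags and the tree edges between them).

Treewidth 2.
Bags: B1 = {1, 2, 9}  B2 = {1, 8, 9}  B3 = {1, 6, 8}  B4 = {6, 8, 10}  B5 = {1, 3, 8}  B6 = {1, 5, 9}  B7 = {4, 6, 8}  B8 = {4, 7, 8}
Tree: B1–B2, B2–B3, B3–B4, B3–B5, B1–B6, B3–B7, B7–B8

Every bag has size at most 3, so the width is 3 − 1 = 2 and tw(G) ≤ 2. Conversely, {1, 8, 9} is a clique of size 3, and the vertices of any clique must share a bag in every tree decomposition; so some bag has ≥ 3 vertices and tw(G) ≥ 2. Combining the bounds, tw(G) = 2.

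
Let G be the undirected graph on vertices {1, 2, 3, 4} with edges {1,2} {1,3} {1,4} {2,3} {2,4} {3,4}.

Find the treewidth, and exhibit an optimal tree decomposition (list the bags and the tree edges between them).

A single bag containing all 4 vertices is trivially a valid decomposition of width 3. On the other hand G contains the 4-clique {1, 2, 3, 4}. A clique must lie in a single bag of any decomposition, so no decomposition can have width below 3. Therefore the treewidth is 3.

Treewidth 3.
Bags: B1 = {1, 2, 3, 4}
Tree: (single bag)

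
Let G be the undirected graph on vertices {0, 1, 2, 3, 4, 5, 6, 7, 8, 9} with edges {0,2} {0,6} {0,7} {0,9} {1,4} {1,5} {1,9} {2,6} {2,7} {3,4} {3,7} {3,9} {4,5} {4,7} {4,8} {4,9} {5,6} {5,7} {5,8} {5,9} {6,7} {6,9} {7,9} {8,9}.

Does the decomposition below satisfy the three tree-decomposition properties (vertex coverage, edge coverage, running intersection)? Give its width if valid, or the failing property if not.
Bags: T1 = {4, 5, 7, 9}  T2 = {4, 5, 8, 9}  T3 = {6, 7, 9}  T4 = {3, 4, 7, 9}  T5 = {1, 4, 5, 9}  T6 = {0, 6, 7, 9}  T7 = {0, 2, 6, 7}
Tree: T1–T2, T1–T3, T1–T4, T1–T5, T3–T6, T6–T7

No — edge (5,6) lies in no bag.

A tree decomposition must satisfy three properties: every vertex lies in some bag; for every edge, both endpoints lie together in some bag; and for every vertex, the bags containing it form a connected subtree. Here edge (5,6) lies in no bag, so the decomposition is invalid.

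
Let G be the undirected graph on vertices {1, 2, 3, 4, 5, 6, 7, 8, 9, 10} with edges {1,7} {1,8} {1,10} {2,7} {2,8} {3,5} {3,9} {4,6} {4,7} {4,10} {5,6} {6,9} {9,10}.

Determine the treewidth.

A width-2 tree decomposition is:
Bags: B1 = {1, 2, 8}  B2 = {1, 2, 7}  B3 = {1, 7, 10}  B4 = {4, 7, 10}  B5 = {4, 9, 10}  B6 = {4, 6, 9}  B7 = {3, 6, 9}  B8 = {3, 5, 6}
Tree: B1–B2, B2–B3, B3–B4, B4–B5, B5–B6, B6–B7, B7–B8
The largest bag has 3 vertices, giving width 2; this decomposition certifies tw(G) ≤ 2. For the lower bound, G contains the cycle 8–2–7–1–8, so G is not a forest; only forests have treewidth ≤ 1, hence tw(G) ≥ 2. Combining the bounds, tw(G) = 2.

2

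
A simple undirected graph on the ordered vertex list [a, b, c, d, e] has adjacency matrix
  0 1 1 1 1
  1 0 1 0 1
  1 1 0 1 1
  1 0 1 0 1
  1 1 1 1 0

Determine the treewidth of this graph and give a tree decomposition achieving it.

The largest bag has 4 vertices, giving width 3; this decomposition certifies tw(G) ≤ 3. For the lower bound, the 4 vertices {a, c, d, e} are pairwise adjacent, and any tree decomposition puts a clique entirely inside one bag — forcing width ≥ 3. The upper and lower bounds meet at 3, so that is the treewidth.

Treewidth 3.
One such decomposition:
Bags: B1 = {a, c, d, e}  B2 = {a, b, c, e}
Tree: B1–B2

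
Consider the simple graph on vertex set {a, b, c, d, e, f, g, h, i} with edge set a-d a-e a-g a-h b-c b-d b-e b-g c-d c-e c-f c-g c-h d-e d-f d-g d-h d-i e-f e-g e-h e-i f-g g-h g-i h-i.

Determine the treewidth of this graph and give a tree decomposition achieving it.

Treewidth 4.
Bags: B1 = {c, d, e, g, h}  B2 = {c, d, e, f, g}  B3 = {b, c, d, e, g}  B4 = {a, d, e, g, h}  B5 = {d, e, g, h, i}
Tree: B1–B2, B1–B3, B1–B4, B4–B5

Every bag has size at most 5, so the width is 5 − 1 = 4 and tw(G) ≤ 4. Conversely, {c, d, e, g, h} is a clique of size 5, and the vertices of any clique must share a bag in every tree decomposition; so some bag has ≥ 5 vertices and tw(G) ≥ 4. Therefore the treewidth is 4.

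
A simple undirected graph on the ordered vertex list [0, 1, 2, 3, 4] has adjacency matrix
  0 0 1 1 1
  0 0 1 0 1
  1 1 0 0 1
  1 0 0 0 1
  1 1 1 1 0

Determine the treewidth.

2

A width-2 tree decomposition is:
Bags: B1 = {0, 3, 4}  B2 = {0, 2, 4}  B3 = {1, 2, 4}
Tree: B1–B2, B2–B3
The largest bag has 3 vertices, giving width 2; this decomposition certifies tw(G) ≤ 2. For the lower bound, the 3 vertices {0, 2, 4} are pairwise adjacent, and any tree decomposition puts a clique entirely inside one bag — forcing width ≥ 2. Therefore the treewidth is 2.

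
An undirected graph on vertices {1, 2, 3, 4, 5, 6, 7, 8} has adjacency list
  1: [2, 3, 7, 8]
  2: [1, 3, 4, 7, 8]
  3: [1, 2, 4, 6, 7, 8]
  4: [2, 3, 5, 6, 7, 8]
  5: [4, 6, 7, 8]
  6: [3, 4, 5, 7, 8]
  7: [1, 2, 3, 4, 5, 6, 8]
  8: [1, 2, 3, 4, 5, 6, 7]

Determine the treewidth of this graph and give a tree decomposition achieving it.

Every bag has size at most 5, so the width is 5 − 1 = 4 and tw(G) ≤ 4. Conversely, {1, 2, 3, 7, 8} is a clique of size 5, and the vertices of any clique must share a bag in every tree decomposition; so some bag has ≥ 5 vertices and tw(G) ≥ 4. Therefore the treewidth is 4.

Treewidth 4.
Bags: B1 = {4, 5, 6, 7, 8}  B2 = {3, 4, 6, 7, 8}  B3 = {2, 3, 4, 7, 8}  B4 = {1, 2, 3, 7, 8}
Tree: B1–B2, B2–B3, B3–B4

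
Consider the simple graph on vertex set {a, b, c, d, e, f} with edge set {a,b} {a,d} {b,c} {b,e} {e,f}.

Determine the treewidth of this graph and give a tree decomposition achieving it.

Each bag holds 2 vertices, so the decomposition has width 1, which upper-bounds the treewidth. Any graph with an edge has treewidth ≥ 1, and G has the edge b–e. The upper and lower bounds meet at 1, so that is the treewidth.

Treewidth 1.
One such decomposition:
Bags: B1 = {b, e}  B2 = {a, b}  B3 = {e, f}  B4 = {b, c}  B5 = {a, d}
Tree: B1–B2, B1–B3, B2–B4, B2–B5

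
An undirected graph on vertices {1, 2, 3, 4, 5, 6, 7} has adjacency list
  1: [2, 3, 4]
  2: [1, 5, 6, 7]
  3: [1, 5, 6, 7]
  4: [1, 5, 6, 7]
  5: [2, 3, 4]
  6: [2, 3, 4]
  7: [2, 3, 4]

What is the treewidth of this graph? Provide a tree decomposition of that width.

Each bag holds 4 vertices, so the decomposition has width 3, which upper-bounds the treewidth. For the lower bound: the 4 vertex sets {4,5}, {1,2}, {3}, {7} are disjoint, each induces a connected subgraph, and every pair is joined by at least one edge of G. Contracting each set to a single vertex therefore yields K_{4} as a minor, and since treewidth is minor-monotone, tw(G) ≥ tw(K_{4}) = 3. The upper and lower bounds meet at 3, so that is the treewidth.

Treewidth 3.
One optimal decomposition is:
Bags: B1 = {2, 3, 4, 5}  B2 = {1, 2, 3, 4}  B3 = {2, 3, 4, 7}  B4 = {2, 3, 4, 6}
Tree: B1–B2, B2–B3, B3–B4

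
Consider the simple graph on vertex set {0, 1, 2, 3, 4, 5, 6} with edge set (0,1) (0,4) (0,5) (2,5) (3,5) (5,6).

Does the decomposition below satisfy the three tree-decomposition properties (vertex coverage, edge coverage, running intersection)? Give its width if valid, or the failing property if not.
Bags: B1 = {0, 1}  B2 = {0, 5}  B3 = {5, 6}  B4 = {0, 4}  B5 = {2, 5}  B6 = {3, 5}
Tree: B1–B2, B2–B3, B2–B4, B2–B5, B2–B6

Yes; width 1.

Every vertex of G appears in some bag (union = {0, 1, 2, 3, 4, 5, 6}); every edge is covered by a bag; and for each vertex v the set of bags containing v is connected in the bag tree. The decomposition is therefore valid. The largest bag has 2 vertices, so the width is 1.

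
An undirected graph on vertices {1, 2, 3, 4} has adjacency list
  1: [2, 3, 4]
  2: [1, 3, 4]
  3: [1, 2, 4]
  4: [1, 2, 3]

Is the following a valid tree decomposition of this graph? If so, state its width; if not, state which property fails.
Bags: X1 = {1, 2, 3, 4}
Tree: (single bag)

Yes; width 3.

Every vertex of G appears in some bag (union = {1, 2, 3, 4}); every edge is covered by a bag; and for each vertex v the set of bags containing v is connected in the bag tree. The decomposition is therefore valid. The largest bag has 4 vertices, so the width is 3.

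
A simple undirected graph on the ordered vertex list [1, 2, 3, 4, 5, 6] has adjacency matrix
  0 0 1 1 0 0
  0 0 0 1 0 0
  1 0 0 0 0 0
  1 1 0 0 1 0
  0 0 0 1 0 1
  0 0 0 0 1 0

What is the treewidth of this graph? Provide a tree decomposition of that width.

Treewidth 1.
One such decomposition:
Bags: B1 = {2, 4}  B2 = {1, 4}  B3 = {4, 5}  B4 = {1, 3}  B5 = {5, 6}
Tree: B1–B2, B2–B3, B2–B4, B3–B5

The largest bag has 2 vertices, giving width 1; this decomposition certifies tw(G) ≤ 1. Since G has at least one edge (e.g. 2–4), it is not an edgeless graph, so tw(G) ≥ 1. Hence tw(G) = 1 exactly.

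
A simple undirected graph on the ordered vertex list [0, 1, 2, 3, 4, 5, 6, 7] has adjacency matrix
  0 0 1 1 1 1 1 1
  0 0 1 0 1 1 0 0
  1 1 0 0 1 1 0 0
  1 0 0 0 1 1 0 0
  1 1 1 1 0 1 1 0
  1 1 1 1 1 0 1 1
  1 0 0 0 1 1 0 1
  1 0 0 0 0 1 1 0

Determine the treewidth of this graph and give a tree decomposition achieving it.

Treewidth 3.
One such decomposition:
Bags: B1 = {0, 2, 4, 5}  B2 = {0, 4, 5, 6}  B3 = {0, 3, 4, 5}  B4 = {0, 5, 6, 7}  B5 = {1, 2, 4, 5}
Tree: B1–B2, B1–B3, B2–B4, B1–B5

Each bag holds 4 vertices, so the decomposition has width 3, which upper-bounds the treewidth. For the lower bound, the 4 vertices {0, 2, 4, 5} are pairwise adjacent, and any tree decomposition puts a clique entirely inside one bag — forcing width ≥ 3. Therefore the treewidth is 3.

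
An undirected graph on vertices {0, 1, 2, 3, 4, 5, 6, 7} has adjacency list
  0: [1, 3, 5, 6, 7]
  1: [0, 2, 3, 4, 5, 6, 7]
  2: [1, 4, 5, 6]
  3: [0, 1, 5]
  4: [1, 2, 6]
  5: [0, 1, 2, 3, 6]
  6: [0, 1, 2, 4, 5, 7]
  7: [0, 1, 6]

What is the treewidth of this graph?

3

A width-3 tree decomposition is:
Bags: B1 = {0, 1, 5, 6}  B2 = {1, 2, 5, 6}  B3 = {0, 1, 3, 5}  B4 = {1, 2, 4, 6}  B5 = {0, 1, 6, 7}
Tree: B1–B2, B1–B3, B2–B4, B1–B5
Every bag has size at most 4, so the width is 4 − 1 = 3 and tw(G) ≤ 3. Conversely, {0, 1, 3, 5} is a clique of size 4, and the vertices of any clique must share a bag in every tree decomposition; so some bag has ≥ 4 vertices and tw(G) ≥ 3. Therefore the treewidth is 3.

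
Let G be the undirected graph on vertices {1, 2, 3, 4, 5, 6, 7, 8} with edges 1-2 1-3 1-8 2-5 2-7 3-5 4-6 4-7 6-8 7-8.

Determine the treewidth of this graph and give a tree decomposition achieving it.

The largest bag has 3 vertices, giving width 2; this decomposition certifies tw(G) ≤ 2. Since 4–6–8–7–4 is a cycle in G, G is not acyclic. Forests are exactly the graphs of treewidth ≤ 1, so tw(G) ≥ 2. The upper and lower bounds meet at 2, so that is the treewidth.

Treewidth 2.
Bags: B1 = {4, 6, 7}  B2 = {6, 7, 8}  B3 = {2, 7, 8}  B4 = {1, 2, 8}  B5 = {1, 2, 5}  B6 = {1, 3, 5}
Tree: B1–B2, B2–B3, B3–B4, B4–B5, B5–B6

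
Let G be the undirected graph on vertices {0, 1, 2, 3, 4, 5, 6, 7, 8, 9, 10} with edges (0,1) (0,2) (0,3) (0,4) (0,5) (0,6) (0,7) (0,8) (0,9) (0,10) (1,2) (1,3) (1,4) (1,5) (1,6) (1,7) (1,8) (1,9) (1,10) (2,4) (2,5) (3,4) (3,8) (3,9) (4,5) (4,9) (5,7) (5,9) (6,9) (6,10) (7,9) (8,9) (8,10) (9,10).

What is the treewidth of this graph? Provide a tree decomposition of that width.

Treewidth 4.
One such decomposition:
Bags: B1 = {0, 1, 3, 4, 9}  B2 = {0, 1, 3, 8, 9}  B3 = {0, 1, 8, 9, 10}  B4 = {0, 1, 4, 5, 9}  B5 = {0, 1, 5, 7, 9}  B6 = {0, 1, 6, 9, 10}  B7 = {0, 1, 2, 4, 5}
Tree: B1–B2, B2–B3, B1–B4, B4–B5, B3–B6, B4–B7

The largest bag has 5 vertices, giving width 4; this decomposition certifies tw(G) ≤ 4. Conversely, {0, 1, 3, 8, 9} is a clique of size 5, and the vertices of any clique must share a bag in every tree decomposition; so some bag has ≥ 5 vertices and tw(G) ≥ 4. Therefore the treewidth is 4.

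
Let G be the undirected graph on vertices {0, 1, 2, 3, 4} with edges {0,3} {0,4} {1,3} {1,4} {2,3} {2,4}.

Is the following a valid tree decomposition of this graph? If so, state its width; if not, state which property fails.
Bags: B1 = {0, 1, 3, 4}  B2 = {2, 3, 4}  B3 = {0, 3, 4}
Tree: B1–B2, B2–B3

No — bags containing vertex 0 are not connected in the tree.

A tree decomposition must satisfy three properties: every vertex lies in some bag; for every edge, both endpoints lie together in some bag; and for every vertex, the bags containing it form a connected subtree. Here bags containing vertex 0 are not connected in the tree, so the decomposition is invalid.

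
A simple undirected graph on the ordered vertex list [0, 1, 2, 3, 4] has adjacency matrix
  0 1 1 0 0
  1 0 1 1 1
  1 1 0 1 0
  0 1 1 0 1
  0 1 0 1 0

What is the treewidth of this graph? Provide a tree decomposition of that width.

Every bag has size at most 3, so the width is 3 − 1 = 2 and tw(G) ≤ 2. On the other hand G contains the 3-clique {0, 1, 2}. A clique must lie in a single bag of any decomposition, so no decomposition can have width below 2. Combining the bounds, tw(G) = 2.

Treewidth 2.
Bags: B1 = {0, 1, 2}  B2 = {1, 2, 3}  B3 = {1, 3, 4}
Tree: B1–B2, B2–B3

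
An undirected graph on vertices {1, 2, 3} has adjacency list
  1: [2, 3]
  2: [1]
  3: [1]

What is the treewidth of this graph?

A width-1 tree decomposition is:
Bags: B1 = {1, 2}  B2 = {1, 3}
Tree: B1–B2
Each bag holds 2 vertices, so the decomposition has width 1, which upper-bounds the treewidth. Any graph with an edge has treewidth ≥ 1, and G has the edge 1–2. Therefore the treewidth is 1.

1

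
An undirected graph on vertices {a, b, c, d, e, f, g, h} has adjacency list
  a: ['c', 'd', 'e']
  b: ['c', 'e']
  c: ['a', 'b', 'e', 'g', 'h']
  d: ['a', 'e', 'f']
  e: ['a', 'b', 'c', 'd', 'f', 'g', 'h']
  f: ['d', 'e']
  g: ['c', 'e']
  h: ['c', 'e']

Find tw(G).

A width-2 tree decomposition is:
Bags: B1 = {a, c, e}  B2 = {a, d, e}  B3 = {c, e, h}  B4 = {c, e, g}  B5 = {d, e, f}  B6 = {b, c, e}
Tree: B1–B2, B1–B3, B3–B4, B2–B5, B3–B6
The largest bag has 3 vertices, giving width 2; this decomposition certifies tw(G) ≤ 2. On the other hand G contains the 3-clique {a, d, e}. A clique must lie in a single bag of any decomposition, so no decomposition can have width below 2. Combining the bounds, tw(G) = 2.

2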